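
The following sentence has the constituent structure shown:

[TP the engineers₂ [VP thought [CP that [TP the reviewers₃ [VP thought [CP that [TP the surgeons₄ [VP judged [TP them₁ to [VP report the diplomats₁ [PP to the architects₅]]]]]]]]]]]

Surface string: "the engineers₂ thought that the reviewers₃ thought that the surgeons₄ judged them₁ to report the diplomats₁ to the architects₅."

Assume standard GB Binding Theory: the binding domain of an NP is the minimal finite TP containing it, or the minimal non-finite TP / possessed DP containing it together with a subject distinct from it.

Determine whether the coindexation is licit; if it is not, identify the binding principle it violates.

The two coindexed NPs are *them₁* and *the diplomats₁*.
*the diplomats₁* is an R-expression. Principle C requires it to be free everywhere.
*them₁* c-commands it and carries the same index.
The R-expression is bound → Principle C violation.

Principle C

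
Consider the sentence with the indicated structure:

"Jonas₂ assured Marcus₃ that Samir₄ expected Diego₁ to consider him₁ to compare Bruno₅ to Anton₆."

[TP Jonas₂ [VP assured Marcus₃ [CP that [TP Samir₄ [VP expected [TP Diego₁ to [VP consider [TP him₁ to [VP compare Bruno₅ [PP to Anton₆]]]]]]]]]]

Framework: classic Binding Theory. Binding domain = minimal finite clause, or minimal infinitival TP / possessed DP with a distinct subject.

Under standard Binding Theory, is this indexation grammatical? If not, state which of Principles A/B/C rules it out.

The two coindexed NPs are *Diego₁* and *him₁*.
*him₁* is a pronoun. Its binding domain is the embedded TP, whose subject is Diego₁.
*Diego₁* c-commands it within that domain and carries the same index.
The pronoun is locally bound → Principle B violation.

Principle B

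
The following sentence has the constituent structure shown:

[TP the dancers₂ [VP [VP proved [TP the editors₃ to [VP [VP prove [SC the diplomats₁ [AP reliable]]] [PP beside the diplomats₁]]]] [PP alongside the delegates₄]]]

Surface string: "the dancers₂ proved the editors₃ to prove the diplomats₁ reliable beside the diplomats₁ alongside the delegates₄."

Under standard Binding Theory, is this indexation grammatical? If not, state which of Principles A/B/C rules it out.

The two coindexed NPs are *the diplomats₁* and *the diplomats₁*.
*the diplomats₁* is an R-expression; no coindexed NP c-commands it, so Principle C holds.
*the diplomats₁* is an R-expression; *the diplomats₁* does not c-command it, and no other NP shares its index, so Principle C is satisfied.
All principles are respected.

grammatical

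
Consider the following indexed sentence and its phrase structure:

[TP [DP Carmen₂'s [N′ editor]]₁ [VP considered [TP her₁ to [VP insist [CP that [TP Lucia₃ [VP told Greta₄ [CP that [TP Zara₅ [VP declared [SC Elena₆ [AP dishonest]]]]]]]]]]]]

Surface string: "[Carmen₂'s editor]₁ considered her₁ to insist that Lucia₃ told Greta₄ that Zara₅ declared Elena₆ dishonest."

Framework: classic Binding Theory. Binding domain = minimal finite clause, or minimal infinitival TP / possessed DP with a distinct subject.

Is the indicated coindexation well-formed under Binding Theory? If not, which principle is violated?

Principle B

The two coindexed NPs are *[Carmen₂'s editor]₁* and *her₁*.
*her₁* is a pronoun. Its binding domain is the matrix TP, whose subject is [Carmen₂'s editor]₁.
*[Carmen₂'s editor]₁* c-commands it within that domain and carries the same index.
The pronoun is locally bound → Principle B violation.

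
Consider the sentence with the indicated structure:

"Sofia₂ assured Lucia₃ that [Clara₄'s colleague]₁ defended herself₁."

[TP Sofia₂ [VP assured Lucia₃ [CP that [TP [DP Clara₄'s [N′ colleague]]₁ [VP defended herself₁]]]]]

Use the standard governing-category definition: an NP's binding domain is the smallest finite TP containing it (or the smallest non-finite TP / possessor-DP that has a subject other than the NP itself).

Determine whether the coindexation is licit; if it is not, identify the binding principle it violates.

The two coindexed NPs are *[Clara₄'s colleague]₁* and *herself₁*.
*herself₁* is an anaphor; its binding domain is the embedded TP, whose subject is [Clara₄'s colleague]₁. *[Clara₄'s colleague]₁* c-commands it within that domain and shares its index, so Principle A is satisfied.
*[Clara₄'s colleague]₁* is an R-expression; *herself₁* does not c-command it, and no other NP shares its index, so Principle C is satisfied.
All principles are respected.

grammatical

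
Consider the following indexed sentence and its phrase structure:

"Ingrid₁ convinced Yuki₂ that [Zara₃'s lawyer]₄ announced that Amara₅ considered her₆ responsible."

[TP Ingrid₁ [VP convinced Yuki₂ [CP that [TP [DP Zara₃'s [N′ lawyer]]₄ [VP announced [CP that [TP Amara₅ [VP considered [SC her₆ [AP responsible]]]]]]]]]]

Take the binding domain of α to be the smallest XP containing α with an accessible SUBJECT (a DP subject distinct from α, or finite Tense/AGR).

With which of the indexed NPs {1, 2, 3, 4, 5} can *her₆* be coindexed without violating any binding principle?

{1, 2, 3, 4}

*her* is a pronoun, so Principle B applies: it must be free in its binding domain.
Binding domain of *her₆*: the embedded TP, whose subject is Amara₅.
*Ingrid₁* c-commands the pronoun but from outside its binding domain, and is not c-commanded by it → coindexation permitted.
*Yuki₂* c-commands the pronoun but from outside its binding domain, and is not c-commanded by it → coindexation permitted.
*Zara₃* and the pronoun do not c-command one another → neither Principle B nor Principle C is at stake; coindexation permitted.
*[Zara₃'s lawyer]₄* c-commands the pronoun but from outside its binding domain, and is not c-commanded by it → coindexation permitted.
*Amara₅* c-commands the pronoun within its binding domain → coindexation would violate Principle B.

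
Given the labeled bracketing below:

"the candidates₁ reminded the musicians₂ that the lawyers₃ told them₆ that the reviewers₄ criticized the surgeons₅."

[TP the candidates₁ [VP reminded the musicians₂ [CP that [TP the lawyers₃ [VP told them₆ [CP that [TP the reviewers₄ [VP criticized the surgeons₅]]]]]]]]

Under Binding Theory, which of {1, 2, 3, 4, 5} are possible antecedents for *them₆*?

*them* is a pronoun, so Principle B applies: it must be free in its binding domain.
Binding domain of *them₆*: the embedded TP, whose subject is the lawyers₃.
*the candidates₁* c-commands the pronoun but from outside its binding domain, and is not c-commanded by it → coindexation permitted.
*the musicians₂* c-commands the pronoun but from outside its binding domain, and is not c-commanded by it → coindexation permitted.
*the lawyers₃* c-commands the pronoun within its binding domain → coindexation would violate Principle B.
*the reviewers₄*: the pronoun c-commands this R-expression → coindexation would violate Principle C on *the reviewers₄*.
*the surgeons₅*: the pronoun c-commands this R-expression → coindexation would violate Principle C on *the surgeons₅*.

{1, 2}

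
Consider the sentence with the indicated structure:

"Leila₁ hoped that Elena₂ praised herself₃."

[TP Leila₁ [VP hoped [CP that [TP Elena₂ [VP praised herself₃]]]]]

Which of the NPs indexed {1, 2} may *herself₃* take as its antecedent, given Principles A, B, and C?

{2}

*herself* is an anaphor, so Principle A applies: it must be bound in its binding domain.
Binding domain of *herself₃*: the embedded TP, whose subject is Elena₂.
*Leila₁* c-commands the anaphor but is outside its binding domain → cannot satisfy Principle A.
*Elena₂* c-commands the anaphor within its binding domain → licit binder.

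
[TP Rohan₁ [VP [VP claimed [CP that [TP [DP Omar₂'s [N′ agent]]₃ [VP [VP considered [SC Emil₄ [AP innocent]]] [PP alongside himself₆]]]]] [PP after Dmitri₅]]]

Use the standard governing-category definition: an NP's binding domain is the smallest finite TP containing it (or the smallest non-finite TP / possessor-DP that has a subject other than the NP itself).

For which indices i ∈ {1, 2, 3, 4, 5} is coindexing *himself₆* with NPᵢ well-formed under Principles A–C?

*himself* is an anaphor, so Principle A applies: it must be bound in its binding domain.
Binding domain of *himself₆*: the embedded TP, whose subject is [Omar₂'s agent]₃.
*Rohan₁* c-commands the anaphor but is outside its binding domain → cannot satisfy Principle A.
*Omar₂* does not c-command the anaphor → cannot bind it.
*[Omar₂'s agent]₃* c-commands the anaphor within its binding domain → licit binder.
*Emil₄* does not c-command the anaphor → cannot bind it.
*Dmitri₅* does not c-command the anaphor → cannot bind it.

{3}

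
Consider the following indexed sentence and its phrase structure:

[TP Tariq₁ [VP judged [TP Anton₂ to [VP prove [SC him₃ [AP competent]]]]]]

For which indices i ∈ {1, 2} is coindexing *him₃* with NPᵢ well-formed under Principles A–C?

{1}

*him* is a pronoun, so Principle B applies: it must be free in its binding domain.
Binding domain of *him₃*: the embedded TP, whose subject is Anton₂.
*Tariq₁* c-commands the pronoun but from outside its binding domain, and is not c-commanded by it → coindexation permitted.
*Anton₂* c-commands the pronoun within its binding domain → coindexation would violate Principle B.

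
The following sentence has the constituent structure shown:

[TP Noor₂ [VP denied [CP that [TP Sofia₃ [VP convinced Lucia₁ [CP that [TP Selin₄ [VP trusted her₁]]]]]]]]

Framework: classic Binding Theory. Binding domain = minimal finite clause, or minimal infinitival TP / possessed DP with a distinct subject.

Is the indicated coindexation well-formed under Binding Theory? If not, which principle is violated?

The two coindexed NPs are *Lucia₁* and *her₁*.
*her₁* is a pronoun; its binding domain is the embedded TP, whose subject is Selin₄. Within that domain it is c-commanded only by *Selin₄*, which carries a different index — the pronoun is free locally, so Principle B holds.
*Lucia₁* is an R-expression; *her₁* does not c-command it, and no other NP shares its index, so Principle C is satisfied.
All principles are respected.

grammatical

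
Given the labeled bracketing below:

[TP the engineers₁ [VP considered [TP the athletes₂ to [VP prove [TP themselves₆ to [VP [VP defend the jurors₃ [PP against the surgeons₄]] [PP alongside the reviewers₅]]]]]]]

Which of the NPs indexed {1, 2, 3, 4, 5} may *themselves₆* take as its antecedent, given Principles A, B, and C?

*themselves* is an anaphor, so Principle A applies: it must be bound in its binding domain.
Binding domain of *themselves₆*: the embedded TP, whose subject is the athletes₂.
*the engineers₁* c-commands the anaphor but is outside its binding domain → cannot satisfy Principle A.
*the athletes₂* c-commands the anaphor within its binding domain → licit binder.
*the jurors₃* does not c-command the anaphor → cannot bind it.
*the surgeons₄* does not c-command the anaphor → cannot bind it.
*the reviewers₅* does not c-command the anaphor → cannot bind it.

{2}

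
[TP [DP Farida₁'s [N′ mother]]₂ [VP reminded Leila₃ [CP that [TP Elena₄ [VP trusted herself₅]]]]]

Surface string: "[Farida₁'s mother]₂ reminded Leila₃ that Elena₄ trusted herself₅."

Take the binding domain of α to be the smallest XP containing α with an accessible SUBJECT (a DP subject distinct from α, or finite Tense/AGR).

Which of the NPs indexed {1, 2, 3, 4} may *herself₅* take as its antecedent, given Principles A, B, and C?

{4}

*herself* is an anaphor, so Principle A applies: it must be bound in its binding domain.
Binding domain of *herself₅*: the embedded TP, whose subject is Elena₄.
*Farida₁* does not c-command the anaphor → cannot bind it.
*[Farida₁'s mother]₂* c-commands the anaphor but is outside its binding domain → cannot satisfy Principle A.
*Leila₃* c-commands the anaphor but is outside its binding domain → cannot satisfy Principle A.
*Elena₄* c-commands the anaphor within its binding domain → licit binder.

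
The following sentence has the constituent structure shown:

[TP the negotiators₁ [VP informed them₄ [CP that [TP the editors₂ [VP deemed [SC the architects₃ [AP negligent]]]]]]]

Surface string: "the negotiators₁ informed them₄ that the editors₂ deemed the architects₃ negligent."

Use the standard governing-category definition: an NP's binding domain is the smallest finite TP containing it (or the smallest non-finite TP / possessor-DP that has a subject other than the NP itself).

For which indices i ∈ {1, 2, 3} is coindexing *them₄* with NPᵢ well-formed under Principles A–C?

none

*them* is a pronoun, so Principle B applies: it must be free in its binding domain.
Binding domain of *them₄*: the matrix TP, whose subject is the negotiators₁.
*the negotiators₁* c-commands the pronoun within its binding domain → coindexation would violate Principle B.
*the editors₂*: the pronoun c-commands this R-expression → coindexation would violate Principle C on *the editors₂*.
*the architects₃*: the pronoun c-commands this R-expression → coindexation would violate Principle C on *the architects₃*.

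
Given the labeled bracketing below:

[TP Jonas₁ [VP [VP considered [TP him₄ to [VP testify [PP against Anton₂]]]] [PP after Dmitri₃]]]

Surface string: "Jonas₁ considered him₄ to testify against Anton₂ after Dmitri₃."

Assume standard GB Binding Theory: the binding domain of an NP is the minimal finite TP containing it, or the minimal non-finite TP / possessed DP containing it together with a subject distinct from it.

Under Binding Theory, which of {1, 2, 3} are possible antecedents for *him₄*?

*him* is a pronoun, so Principle B applies: it must be free in its binding domain.
Binding domain of *him₄*: the matrix TP, whose subject is Jonas₁.
*Jonas₁* c-commands the pronoun within its binding domain → coindexation would violate Principle B.
*Anton₂*: the pronoun c-commands this R-expression → coindexation would violate Principle C on *Anton₂*.
*Dmitri₃* and the pronoun do not c-command one another → neither Principle B nor Principle C is at stake; coindexation permitted.

{3}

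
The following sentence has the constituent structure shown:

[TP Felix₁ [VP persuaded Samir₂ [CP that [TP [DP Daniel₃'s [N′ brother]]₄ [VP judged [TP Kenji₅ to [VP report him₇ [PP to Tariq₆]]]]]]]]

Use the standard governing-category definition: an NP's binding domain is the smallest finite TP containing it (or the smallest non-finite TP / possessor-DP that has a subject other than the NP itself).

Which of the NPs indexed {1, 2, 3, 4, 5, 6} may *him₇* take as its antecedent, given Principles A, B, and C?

{1, 2, 3, 4}

*him* is a pronoun, so Principle B applies: it must be free in its binding domain.
Binding domain of *him₇*: the embedded TP, whose subject is Kenji₅.
*Felix₁* c-commands the pronoun but from outside its binding domain, and is not c-commanded by it → coindexation permitted.
*Samir₂* c-commands the pronoun but from outside its binding domain, and is not c-commanded by it → coindexation permitted.
*Daniel₃* and the pronoun do not c-command one another → neither Principle B nor Principle C is at stake; coindexation permitted.
*[Daniel₃'s brother]₄* c-commands the pronoun but from outside its binding domain, and is not c-commanded by it → coindexation permitted.
*Kenji₅* c-commands the pronoun within its binding domain → coindexation would violate Principle B.
*Tariq₆*: the pronoun c-commands this R-expression → coindexation would violate Principle C on *Tariq₆*.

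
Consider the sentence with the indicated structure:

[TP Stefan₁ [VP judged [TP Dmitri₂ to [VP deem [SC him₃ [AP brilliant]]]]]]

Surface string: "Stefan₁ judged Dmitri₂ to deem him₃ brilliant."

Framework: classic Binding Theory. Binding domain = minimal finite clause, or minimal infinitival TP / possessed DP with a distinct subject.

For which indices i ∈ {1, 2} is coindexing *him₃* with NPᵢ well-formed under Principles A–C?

{1}

*him* is a pronoun, so Principle B applies: it must be free in its binding domain.
Binding domain of *him₃*: the embedded TP, whose subject is Dmitri₂.
*Stefan₁* c-commands the pronoun but from outside its binding domain, and is not c-commanded by it → coindexation permitted.
*Dmitri₂* c-commands the pronoun within its binding domain → coindexation would violate Principle B.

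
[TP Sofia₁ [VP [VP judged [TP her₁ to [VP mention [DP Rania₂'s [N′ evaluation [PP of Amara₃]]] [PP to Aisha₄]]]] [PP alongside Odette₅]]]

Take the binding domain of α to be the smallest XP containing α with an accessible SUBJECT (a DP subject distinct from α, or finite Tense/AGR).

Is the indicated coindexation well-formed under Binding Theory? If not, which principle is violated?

Principle B

The two coindexed NPs are *Sofia₁* and *her₁*.
*her₁* is a pronoun. Its binding domain is the matrix TP, whose subject is Sofia₁.
*Sofia₁* c-commands it within that domain and carries the same index.
The pronoun is locally bound → Principle B violation.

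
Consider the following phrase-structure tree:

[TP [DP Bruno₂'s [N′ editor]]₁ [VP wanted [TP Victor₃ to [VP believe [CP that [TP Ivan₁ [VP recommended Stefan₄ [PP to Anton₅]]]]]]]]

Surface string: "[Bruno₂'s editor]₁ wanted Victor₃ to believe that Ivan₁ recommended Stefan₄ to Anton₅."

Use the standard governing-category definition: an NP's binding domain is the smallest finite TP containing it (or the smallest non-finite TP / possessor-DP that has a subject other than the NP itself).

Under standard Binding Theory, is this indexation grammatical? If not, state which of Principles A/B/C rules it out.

The two coindexed NPs are *[Bruno₂'s editor]₁* and *Ivan₁*.
*Ivan₁* is an R-expression. Principle C requires it to be free everywhere.
*[Bruno₂'s editor]₁* c-commands it and carries the same index.
The R-expression is bound → Principle C violation.

Principle C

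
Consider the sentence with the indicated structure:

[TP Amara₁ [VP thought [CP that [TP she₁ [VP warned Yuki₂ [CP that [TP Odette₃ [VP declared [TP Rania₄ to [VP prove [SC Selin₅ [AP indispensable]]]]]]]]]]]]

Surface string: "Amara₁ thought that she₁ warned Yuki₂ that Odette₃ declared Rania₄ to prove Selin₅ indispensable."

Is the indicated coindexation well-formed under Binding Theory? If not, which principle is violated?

grammatical

The two coindexed NPs are *Amara₁* and *she₁*.
*she₁* is a pronoun; nothing c-commands it within its binding domain (the embedded TP.), so Principle B holds trivially.
*Amara₁* is an R-expression; *she₁* does not c-command it, and no other NP shares its index, so Principle C is satisfied.
All principles are respected.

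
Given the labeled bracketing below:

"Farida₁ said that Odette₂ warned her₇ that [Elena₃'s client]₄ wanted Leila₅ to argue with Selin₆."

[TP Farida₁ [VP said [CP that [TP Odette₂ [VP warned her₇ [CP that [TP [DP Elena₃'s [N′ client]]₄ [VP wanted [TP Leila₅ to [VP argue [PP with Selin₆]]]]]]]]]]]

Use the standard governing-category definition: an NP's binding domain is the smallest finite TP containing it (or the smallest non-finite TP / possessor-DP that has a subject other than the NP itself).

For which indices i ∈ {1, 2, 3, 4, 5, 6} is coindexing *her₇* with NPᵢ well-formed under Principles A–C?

{1}

*her* is a pronoun, so Principle B applies: it must be free in its binding domain.
Binding domain of *her₇*: the embedded TP, whose subject is Odette₂.
*Farida₁* c-commands the pronoun but from outside its binding domain, and is not c-commanded by it → coindexation permitted.
*Odette₂* c-commands the pronoun within its binding domain → coindexation would violate Principle B.
*Elena₃*: the pronoun c-commands this R-expression → coindexation would violate Principle C on *Elena₃*.
*[Elena₃'s client]₄*: the pronoun c-commands this R-expression → coindexation would violate Principle C on *[Elena₃'s client]₄*.
*Leila₅*: the pronoun c-commands this R-expression → coindexation would violate Principle C on *Leila₅*.
*Selin₆*: the pronoun c-commands this R-expression → coindexation would violate Principle C on *Selin₆*.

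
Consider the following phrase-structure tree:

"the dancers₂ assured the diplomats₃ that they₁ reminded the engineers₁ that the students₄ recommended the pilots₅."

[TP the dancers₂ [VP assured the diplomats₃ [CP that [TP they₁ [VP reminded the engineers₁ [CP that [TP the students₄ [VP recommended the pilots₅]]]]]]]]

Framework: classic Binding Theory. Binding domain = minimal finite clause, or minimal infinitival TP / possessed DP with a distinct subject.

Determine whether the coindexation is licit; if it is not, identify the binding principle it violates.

The two coindexed NPs are *they₁* and *the engineers₁*.
*the engineers₁* is an R-expression. Principle C requires it to be free everywhere.
*they₁* c-commands it and carries the same index.
The R-expression is bound → Principle C violation.

Principle C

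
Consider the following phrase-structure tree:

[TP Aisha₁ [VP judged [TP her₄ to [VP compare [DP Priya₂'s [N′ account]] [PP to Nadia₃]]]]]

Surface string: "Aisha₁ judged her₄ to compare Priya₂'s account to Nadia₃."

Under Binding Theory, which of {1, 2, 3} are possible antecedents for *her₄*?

none

*her* is a pronoun, so Principle B applies: it must be free in its binding domain.
Binding domain of *her₄*: the matrix TP, whose subject is Aisha₁.
*Aisha₁* c-commands the pronoun within its binding domain → coindexation would violate Principle B.
*Priya₂*: the pronoun c-commands this R-expression → coindexation would violate Principle C on *Priya₂*.
*Nadia₃*: the pronoun c-commands this R-expression → coindexation would violate Principle C on *Nadia₃*.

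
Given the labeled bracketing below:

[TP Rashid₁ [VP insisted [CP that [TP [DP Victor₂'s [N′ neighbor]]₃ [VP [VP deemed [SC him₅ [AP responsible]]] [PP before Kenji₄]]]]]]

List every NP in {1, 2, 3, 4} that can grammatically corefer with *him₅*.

{1, 2, 4}

*him* is a pronoun, so Principle B applies: it must be free in its binding domain.
Binding domain of *him₅*: the embedded TP, whose subject is [Victor₂'s neighbor]₃.
*Rashid₁* c-commands the pronoun but from outside its binding domain, and is not c-commanded by it → coindexation permitted.
*Victor₂* and the pronoun do not c-command one another → neither Principle B nor Principle C is at stake; coindexation permitted.
*[Victor₂'s neighbor]₃* c-commands the pronoun within its binding domain → coindexation would violate Principle B.
*Kenji₄* and the pronoun do not c-command one another → neither Principle B nor Principle C is at stake; coindexation permitted.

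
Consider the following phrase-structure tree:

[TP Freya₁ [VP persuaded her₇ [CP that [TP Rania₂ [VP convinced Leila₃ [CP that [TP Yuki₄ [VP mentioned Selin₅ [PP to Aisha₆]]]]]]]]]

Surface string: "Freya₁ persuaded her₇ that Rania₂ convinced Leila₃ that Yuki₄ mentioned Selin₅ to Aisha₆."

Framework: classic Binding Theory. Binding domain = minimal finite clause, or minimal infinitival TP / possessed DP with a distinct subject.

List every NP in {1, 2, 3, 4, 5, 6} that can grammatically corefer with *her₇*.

none

*her* is a pronoun, so Principle B applies: it must be free in its binding domain.
Binding domain of *her₇*: the matrix TP, whose subject is Freya₁.
*Freya₁* c-commands the pronoun within its binding domain → coindexation would violate Principle B.
*Rania₂*: the pronoun c-commands this R-expression → coindexation would violate Principle C on *Rania₂*.
*Leila₃*: the pronoun c-commands this R-expression → coindexation would violate Principle C on *Leila₃*.
*Yuki₄*: the pronoun c-commands this R-expression → coindexation would violate Principle C on *Yuki₄*.
*Selin₅*: the pronoun c-commands this R-expression → coindexation would violate Principle C on *Selin₅*.
*Aisha₆*: the pronoun c-commands this R-expression → coindexation would violate Principle C on *Aisha₆*.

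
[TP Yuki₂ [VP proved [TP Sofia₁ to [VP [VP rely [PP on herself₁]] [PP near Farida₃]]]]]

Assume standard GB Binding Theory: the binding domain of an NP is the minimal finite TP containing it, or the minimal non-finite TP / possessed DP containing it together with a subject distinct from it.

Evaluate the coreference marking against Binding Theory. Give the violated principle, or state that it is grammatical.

grammatical

The two coindexed NPs are *Sofia₁* and *herself₁*.
*herself₁* is an anaphor; its binding domain is the embedded TP, whose subject is Sofia₁. *Sofia₁* c-commands it within that domain and shares its index, so Principle A is satisfied.
*Sofia₁* is an R-expression; *herself₁* does not c-command it, and no other NP shares its index, so Principle C is satisfied.
All principles are respected.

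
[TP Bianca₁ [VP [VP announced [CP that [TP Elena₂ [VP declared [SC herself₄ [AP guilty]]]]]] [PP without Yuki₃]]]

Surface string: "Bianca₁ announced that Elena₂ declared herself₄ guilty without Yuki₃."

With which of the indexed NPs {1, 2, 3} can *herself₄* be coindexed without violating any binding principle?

{2}

*herself* is an anaphor, so Principle A applies: it must be bound in its binding domain.
Binding domain of *herself₄*: the embedded TP, whose subject is Elena₂.
*Bianca₁* c-commands the anaphor but is outside its binding domain → cannot satisfy Principle A.
*Elena₂* c-commands the anaphor within its binding domain → licit binder.
*Yuki₃* does not c-command the anaphor → cannot bind it.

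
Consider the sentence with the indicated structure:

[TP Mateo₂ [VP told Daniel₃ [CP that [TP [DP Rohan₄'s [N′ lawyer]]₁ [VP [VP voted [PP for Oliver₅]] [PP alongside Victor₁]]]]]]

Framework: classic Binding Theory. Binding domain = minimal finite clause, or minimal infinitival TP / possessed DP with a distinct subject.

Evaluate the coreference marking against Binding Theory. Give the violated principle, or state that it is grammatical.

Principle C

The two coindexed NPs are *[Rohan₄'s lawyer]₁* and *Victor₁*.
*Victor₁* is an R-expression. Principle C requires it to be free everywhere.
*[Rohan₄'s lawyer]₁* c-commands it and carries the same index.
The R-expression is bound → Principle C violation.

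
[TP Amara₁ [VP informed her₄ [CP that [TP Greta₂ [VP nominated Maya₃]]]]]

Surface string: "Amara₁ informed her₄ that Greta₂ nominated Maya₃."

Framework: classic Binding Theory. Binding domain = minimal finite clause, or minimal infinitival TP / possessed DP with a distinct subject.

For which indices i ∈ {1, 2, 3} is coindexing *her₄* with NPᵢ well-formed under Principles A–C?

none

*her* is a pronoun, so Principle B applies: it must be free in its binding domain.
Binding domain of *her₄*: the matrix TP, whose subject is Amara₁.
*Amara₁* c-commands the pronoun within its binding domain → coindexation would violate Principle B.
*Greta₂*: the pronoun c-commands this R-expression → coindexation would violate Principle C on *Greta₂*.
*Maya₃*: the pronoun c-commands this R-expression → coindexation would violate Principle C on *Maya₃*.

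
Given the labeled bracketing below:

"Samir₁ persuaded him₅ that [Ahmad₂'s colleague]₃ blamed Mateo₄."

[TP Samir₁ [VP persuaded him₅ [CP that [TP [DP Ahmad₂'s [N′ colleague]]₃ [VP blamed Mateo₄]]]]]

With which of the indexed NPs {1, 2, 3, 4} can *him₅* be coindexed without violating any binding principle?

*him* is a pronoun, so Principle B applies: it must be free in its binding domain.
Binding domain of *him₅*: the matrix TP, whose subject is Samir₁.
*Samir₁* c-commands the pronoun within its binding domain → coindexation would violate Principle B.
*Ahmad₂*: the pronoun c-commands this R-expression → coindexation would violate Principle C on *Ahmad₂*.
*[Ahmad₂'s colleague]₃*: the pronoun c-commands this R-expression → coindexation would violate Principle C on *[Ahmad₂'s colleague]₃*.
*Mateo₄*: the pronoun c-commands this R-expression → coindexation would violate Principle C on *Mateo₄*.

none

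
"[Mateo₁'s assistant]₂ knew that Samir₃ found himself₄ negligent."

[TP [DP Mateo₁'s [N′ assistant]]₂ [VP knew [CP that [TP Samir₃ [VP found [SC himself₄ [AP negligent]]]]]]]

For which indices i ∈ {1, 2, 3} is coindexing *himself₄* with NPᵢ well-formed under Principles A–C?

*himself* is an anaphor, so Principle A applies: it must be bound in its binding domain.
Binding domain of *himself₄*: the embedded TP, whose subject is Samir₃.
*Mateo₁* does not c-command the anaphor → cannot bind it.
*[Mateo₁'s assistant]₂* c-commands the anaphor but is outside its binding domain → cannot satisfy Principle A.
*Samir₃* c-commands the anaphor within its binding domain → licit binder.

{3}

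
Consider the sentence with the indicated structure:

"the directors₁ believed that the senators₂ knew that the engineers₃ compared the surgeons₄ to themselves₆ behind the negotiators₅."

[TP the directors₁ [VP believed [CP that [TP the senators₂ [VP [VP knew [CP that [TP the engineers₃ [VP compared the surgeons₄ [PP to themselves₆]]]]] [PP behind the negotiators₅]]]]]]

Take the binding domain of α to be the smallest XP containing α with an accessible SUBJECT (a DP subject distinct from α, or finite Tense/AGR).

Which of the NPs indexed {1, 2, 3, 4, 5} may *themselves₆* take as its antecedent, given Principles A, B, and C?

{3, 4}

*themselves* is an anaphor, so Principle A applies: it must be bound in its binding domain.
Binding domain of *themselves₆*: the embedded TP, whose subject is the engineers₃.
*the directors₁* c-commands the anaphor but is outside its binding domain → cannot satisfy Principle A.
*the senators₂* c-commands the anaphor but is outside its binding domain → cannot satisfy Principle A.
*the engineers₃* c-commands the anaphor within its binding domain → licit binder.
*the surgeons₄* c-commands the anaphor within its binding domain → licit binder.
*the negotiators₅* does not c-command the anaphor → cannot bind it.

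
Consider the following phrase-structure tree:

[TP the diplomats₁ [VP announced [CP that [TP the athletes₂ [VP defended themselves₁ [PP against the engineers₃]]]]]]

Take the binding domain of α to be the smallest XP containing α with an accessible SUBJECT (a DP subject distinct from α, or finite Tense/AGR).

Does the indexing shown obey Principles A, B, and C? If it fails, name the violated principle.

The two coindexed NPs are *the diplomats₁* and *themselves₁*.
*themselves₁* is an anaphor. Principle A requires it to be bound within its binding domain — the embedded TP, whose subject is the athletes₂.
Within that domain it is c-commanded by *the athletes₂*, which does not share its index.
*the diplomats₁* does c-command the anaphor, but from outside its binding domain.
The anaphor is unbound in its domain → Principle A violation.

Principle A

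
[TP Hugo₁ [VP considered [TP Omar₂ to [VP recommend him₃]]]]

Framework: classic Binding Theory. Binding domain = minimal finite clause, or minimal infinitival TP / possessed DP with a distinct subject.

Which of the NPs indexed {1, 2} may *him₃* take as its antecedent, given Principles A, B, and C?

{1}

*him* is a pronoun, so Principle B applies: it must be free in its binding domain.
Binding domain of *him₃*: the embedded TP, whose subject is Omar₂.
*Hugo₁* c-commands the pronoun but from outside its binding domain, and is not c-commanded by it → coindexation permitted.
*Omar₂* c-commands the pronoun within its binding domain → coindexation would violate Principle B.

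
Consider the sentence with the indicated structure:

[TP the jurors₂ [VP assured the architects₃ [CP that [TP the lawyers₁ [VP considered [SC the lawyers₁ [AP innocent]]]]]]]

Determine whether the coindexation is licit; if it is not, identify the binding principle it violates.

Principle C

The two coindexed NPs are *the lawyers₁* (the higher occurrence) and *the lawyers₁* (the lower occurrence).
*the lawyers₁* (the lower occurrence) is an R-expression. Principle C requires it to be free everywhere.
*the lawyers₁* (the higher occurrence) c-commands it and carries the same index.
The R-expression is bound → Principle C violation.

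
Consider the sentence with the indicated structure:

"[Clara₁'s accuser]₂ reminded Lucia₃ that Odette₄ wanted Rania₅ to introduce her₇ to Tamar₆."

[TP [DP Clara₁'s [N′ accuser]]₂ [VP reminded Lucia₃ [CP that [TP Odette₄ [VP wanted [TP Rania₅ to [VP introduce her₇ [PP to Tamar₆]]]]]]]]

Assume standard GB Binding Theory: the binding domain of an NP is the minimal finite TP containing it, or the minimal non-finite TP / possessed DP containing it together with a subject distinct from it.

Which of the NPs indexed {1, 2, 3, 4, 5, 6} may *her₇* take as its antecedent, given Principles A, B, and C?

*her* is a pronoun, so Principle B applies: it must be free in its binding domain.
Binding domain of *her₇*: the embedded TP, whose subject is Rania₅.
*Clara₁* and the pronoun do not c-command one another → neither Principle B nor Principle C is at stake; coindexation permitted.
*[Clara₁'s accuser]₂* c-commands the pronoun but from outside its binding domain, and is not c-commanded by it → coindexation permitted.
*Lucia₃* c-commands the pronoun but from outside its binding domain, and is not c-commanded by it → coindexation permitted.
*Odette₄* c-commands the pronoun but from outside its binding domain, and is not c-commanded by it → coindexation permitted.
*Rania₅* c-commands the pronoun within its binding domain → coindexation would violate Principle B.
*Tamar₆*: the pronoun c-commands this R-expression → coindexation would violate Principle C on *Tamar₆*.

{1, 2, 3, 4}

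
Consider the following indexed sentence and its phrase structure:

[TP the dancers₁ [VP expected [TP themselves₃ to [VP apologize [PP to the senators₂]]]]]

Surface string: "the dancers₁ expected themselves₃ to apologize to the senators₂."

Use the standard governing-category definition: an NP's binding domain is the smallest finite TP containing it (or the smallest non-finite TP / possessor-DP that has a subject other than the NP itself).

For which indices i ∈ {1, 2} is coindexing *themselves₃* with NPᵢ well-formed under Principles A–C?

{1}

*themselves* is an anaphor, so Principle A applies: it must be bound in its binding domain.
Binding domain of *themselves₃*: the matrix TP, whose subject is the dancers₁.
*the dancers₁* c-commands the anaphor within its binding domain → licit binder.
*the senators₂* does not c-command the anaphor → cannot bind it.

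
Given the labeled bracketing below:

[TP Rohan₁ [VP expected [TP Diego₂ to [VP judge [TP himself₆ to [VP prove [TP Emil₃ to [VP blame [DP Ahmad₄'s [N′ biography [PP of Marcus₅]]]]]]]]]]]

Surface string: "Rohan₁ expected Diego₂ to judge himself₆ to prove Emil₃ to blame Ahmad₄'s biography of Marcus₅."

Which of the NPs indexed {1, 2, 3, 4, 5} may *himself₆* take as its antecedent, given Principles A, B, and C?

{2}

*himself* is an anaphor, so Principle A applies: it must be bound in its binding domain.
Binding domain of *himself₆*: the embedded TP, whose subject is Diego₂.
*Rohan₁* c-commands the anaphor but is outside its binding domain → cannot satisfy Principle A.
*Diego₂* c-commands the anaphor within its binding domain → licit binder.
*Emil₃* does not c-command the anaphor → cannot bind it.
*Ahmad₄* does not c-command the anaphor → cannot bind it.
*Marcus₅* does not c-command the anaphor → cannot bind it.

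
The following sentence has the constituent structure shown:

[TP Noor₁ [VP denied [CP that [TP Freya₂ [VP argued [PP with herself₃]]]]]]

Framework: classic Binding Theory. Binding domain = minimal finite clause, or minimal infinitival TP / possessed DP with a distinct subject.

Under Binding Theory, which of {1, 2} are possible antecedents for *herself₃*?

*herself* is an anaphor, so Principle A applies: it must be bound in its binding domain.
Binding domain of *herself₃*: the embedded TP, whose subject is Freya₂.
*Noor₁* c-commands the anaphor but is outside its binding domain → cannot satisfy Principle A.
*Freya₂* c-commands the anaphor within its binding domain → licit binder.

{2}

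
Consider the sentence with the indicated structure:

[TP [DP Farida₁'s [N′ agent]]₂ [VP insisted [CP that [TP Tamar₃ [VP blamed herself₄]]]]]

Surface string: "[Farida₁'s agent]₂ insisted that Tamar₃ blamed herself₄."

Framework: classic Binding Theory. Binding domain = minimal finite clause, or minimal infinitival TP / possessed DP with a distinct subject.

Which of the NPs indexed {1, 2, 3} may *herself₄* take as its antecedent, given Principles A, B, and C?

{3}

*herself* is an anaphor, so Principle A applies: it must be bound in its binding domain.
Binding domain of *herself₄*: the embedded TP, whose subject is Tamar₃.
*Farida₁* does not c-command the anaphor → cannot bind it.
*[Farida₁'s agent]₂* c-commands the anaphor but is outside its binding domain → cannot satisfy Principle A.
*Tamar₃* c-commands the anaphor within its binding domain → licit binder.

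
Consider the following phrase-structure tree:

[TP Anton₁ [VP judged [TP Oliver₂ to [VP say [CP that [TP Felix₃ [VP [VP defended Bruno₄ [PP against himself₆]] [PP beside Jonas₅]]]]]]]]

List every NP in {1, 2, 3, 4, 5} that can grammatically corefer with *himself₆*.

{3, 4}

*himself* is an anaphor, so Principle A applies: it must be bound in its binding domain.
Binding domain of *himself₆*: the embedded TP, whose subject is Felix₃.
*Anton₁* c-commands the anaphor but is outside its binding domain → cannot satisfy Principle A.
*Oliver₂* c-commands the anaphor but is outside its binding domain → cannot satisfy Principle A.
*Felix₃* c-commands the anaphor within its binding domain → licit binder.
*Bruno₄* c-commands the anaphor within its binding domain → licit binder.
*Jonas₅* does not c-command the anaphor → cannot bind it.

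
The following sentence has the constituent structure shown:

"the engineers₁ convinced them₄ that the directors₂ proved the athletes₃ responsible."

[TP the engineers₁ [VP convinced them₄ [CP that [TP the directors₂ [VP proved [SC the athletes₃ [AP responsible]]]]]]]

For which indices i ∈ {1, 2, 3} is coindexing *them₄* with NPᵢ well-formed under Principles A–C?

*them* is a pronoun, so Principle B applies: it must be free in its binding domain.
Binding domain of *them₄*: the matrix TP, whose subject is the engineers₁.
*the engineers₁* c-commands the pronoun within its binding domain → coindexation would violate Principle B.
*the directors₂*: the pronoun c-commands this R-expression → coindexation would violate Principle C on *the directors₂*.
*the athletes₃*: the pronoun c-commands this R-expression → coindexation would violate Principle C on *the athletes₃*.

none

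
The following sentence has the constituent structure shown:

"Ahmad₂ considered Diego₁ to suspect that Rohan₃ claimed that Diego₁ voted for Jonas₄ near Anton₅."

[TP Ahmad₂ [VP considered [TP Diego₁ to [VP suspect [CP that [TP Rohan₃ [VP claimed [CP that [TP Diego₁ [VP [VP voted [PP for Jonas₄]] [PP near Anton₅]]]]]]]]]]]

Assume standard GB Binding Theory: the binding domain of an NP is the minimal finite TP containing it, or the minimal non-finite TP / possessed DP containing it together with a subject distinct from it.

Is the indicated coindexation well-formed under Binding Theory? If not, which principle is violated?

Principle C

The two coindexed NPs are *Diego₁* (the lower occurrence) and *Diego₁* (the higher occurrence).
*Diego₁* (the lower occurrence) is an R-expression. Principle C requires it to be free everywhere.
*Diego₁* (the higher occurrence) c-commands it and carries the same index.
The R-expression is bound → Principle C violation.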